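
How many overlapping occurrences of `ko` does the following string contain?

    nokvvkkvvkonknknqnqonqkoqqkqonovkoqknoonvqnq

Sliding a length-2 window over the 44 characters (43 positions):
  position 10–11: ko
  position 23–24: ko
  position 33–34: ko

3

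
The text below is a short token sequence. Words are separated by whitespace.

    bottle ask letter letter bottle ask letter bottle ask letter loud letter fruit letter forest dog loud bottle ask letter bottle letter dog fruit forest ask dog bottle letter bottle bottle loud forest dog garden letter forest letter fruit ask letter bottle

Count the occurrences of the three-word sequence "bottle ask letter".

4

Scanning the 40 overlapping trigram windows for "bottle ask letter":
  position 1–3: bottle ask letter
  position 5–7: bottle ask letter
  position 8–10: bottle ask letter
  position 18–20: bottle ask letter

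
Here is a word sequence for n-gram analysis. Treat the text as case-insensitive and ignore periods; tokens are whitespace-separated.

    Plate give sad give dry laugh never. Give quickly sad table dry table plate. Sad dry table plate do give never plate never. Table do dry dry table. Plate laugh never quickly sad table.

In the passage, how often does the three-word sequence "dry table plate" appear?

Scanning the 32 overlapping trigram windows for "dry table plate":
  position 12–14: dry table plate
  position 16–18: dry table plate
  position 27–29: dry table plate

3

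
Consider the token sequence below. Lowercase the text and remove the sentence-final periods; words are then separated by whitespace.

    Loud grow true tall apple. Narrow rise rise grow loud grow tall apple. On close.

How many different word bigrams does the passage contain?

15 tokens → 14 bigram windows in total.
Repeated bigrams (each contributes count−1 duplicates):
  loud grow: 2
  tall apple: 2
2 duplicate windows → 14 − 2 = 12 distinct.

12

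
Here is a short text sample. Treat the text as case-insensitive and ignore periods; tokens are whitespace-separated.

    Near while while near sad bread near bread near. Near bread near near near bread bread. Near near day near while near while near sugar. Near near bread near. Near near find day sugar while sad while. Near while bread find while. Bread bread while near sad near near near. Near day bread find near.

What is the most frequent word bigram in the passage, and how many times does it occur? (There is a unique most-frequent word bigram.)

"near near", 10 times

Bigram frequencies (highest first):
  near near: 10
  while near: 5
  bread near: 5
  near while: 4
  near bread: 4
  near sad: 2
  … (20 more, each ≤ 2)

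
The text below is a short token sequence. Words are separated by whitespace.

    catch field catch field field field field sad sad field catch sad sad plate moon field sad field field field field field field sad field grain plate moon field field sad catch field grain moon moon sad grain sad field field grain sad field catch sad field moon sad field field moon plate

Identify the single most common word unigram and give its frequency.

"field", 23 times

Unigram frequencies (highest first):
  field: 23
  sad: 12
  moon: 6
  catch: 5
  grain: 4
  plate: 3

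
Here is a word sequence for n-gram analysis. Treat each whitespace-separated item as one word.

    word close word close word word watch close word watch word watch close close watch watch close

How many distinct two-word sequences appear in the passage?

9

17 tokens → 16 bigram windows in total.
Repeated bigrams (each contributes count−1 duplicates):
  close word: 3
  watch close: 3
  word watch: 3
  word close: 2
7 duplicate windows → 16 − 7 = 9 distinct.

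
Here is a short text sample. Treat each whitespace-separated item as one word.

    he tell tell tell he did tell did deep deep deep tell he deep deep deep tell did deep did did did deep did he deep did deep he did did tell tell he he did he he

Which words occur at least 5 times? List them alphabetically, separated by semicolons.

Unigram counts meeting the condition (at least 5 times):
  deep: 10
  did: 11
  he: 9
  tell: 8

deep; did; he; tell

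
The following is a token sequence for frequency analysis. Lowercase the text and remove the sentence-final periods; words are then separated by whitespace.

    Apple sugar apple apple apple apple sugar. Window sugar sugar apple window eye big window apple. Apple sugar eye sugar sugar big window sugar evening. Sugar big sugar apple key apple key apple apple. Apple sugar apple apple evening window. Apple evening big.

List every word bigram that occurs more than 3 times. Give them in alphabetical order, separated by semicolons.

Bigram counts meeting the condition (more than 3 times):
  apple apple: 7
  apple sugar: 4
  sugar apple: 4

apple apple; apple sugar; sugar apple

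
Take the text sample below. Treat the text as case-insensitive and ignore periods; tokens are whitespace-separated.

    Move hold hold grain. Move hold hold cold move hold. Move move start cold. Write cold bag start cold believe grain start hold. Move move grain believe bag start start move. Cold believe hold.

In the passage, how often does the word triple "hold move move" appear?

2

Scanning the 32 overlapping trigram windows for "hold move move":
  position 10–12: hold move move
  position 23–25: hold move move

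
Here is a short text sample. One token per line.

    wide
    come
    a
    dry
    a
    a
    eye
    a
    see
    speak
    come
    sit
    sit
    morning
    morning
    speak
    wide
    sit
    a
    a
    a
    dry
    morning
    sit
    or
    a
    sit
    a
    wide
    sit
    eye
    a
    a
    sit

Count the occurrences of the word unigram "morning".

Scanning the 34 tokens for "morning":
  position 14: morning
  position 15: morning
  position 23: morning

3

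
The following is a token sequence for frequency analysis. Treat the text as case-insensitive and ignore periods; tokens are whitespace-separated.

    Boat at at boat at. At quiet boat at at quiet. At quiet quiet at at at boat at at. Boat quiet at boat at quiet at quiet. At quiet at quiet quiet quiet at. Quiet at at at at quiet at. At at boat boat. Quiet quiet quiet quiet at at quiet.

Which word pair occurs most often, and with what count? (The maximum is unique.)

"at at", 12 times

Bigram frequencies (highest first):
  at at: 12
  at quiet: 10
  quiet at: 10
  quiet quiet: 6
  boat at: 5
  at boat: 5
  … (3 more, each ≤ 2)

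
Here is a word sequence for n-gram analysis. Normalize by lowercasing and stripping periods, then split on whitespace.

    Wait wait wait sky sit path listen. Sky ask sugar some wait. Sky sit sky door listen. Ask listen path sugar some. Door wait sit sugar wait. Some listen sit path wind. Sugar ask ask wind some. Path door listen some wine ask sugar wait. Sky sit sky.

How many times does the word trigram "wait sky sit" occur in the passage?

Scanning the 46 overlapping trigram windows for "wait sky sit":
  position 3–5: wait sky sit
  position 12–14: wait sky sit
  position 45–47: wait sky sit

3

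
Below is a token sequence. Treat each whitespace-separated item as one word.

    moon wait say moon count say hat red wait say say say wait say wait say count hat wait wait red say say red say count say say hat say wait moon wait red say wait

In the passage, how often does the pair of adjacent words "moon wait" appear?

2

Scanning the 35 overlapping bigram windows for "moon wait":
  position 1–2: moon wait
  position 32–33: moon wait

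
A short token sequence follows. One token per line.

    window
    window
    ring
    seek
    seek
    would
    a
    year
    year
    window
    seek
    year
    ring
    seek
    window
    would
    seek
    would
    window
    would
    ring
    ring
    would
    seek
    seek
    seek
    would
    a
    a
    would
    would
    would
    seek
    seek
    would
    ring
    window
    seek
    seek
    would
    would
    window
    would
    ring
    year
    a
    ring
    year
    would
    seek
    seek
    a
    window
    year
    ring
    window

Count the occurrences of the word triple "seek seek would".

4

Scanning the 54 overlapping trigram windows for "seek seek would":
  position 4–6: seek seek would
  position 25–27: seek seek would
  position 33–35: seek seek would
  position 38–40: seek seek would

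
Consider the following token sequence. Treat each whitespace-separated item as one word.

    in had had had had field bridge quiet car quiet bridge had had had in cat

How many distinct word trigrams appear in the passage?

16 tokens → 14 trigram windows in total.
Repeated trigrams (each contributes count−1 duplicates):
  had had had: 3
2 duplicate windows → 14 − 2 = 12 distinct.

12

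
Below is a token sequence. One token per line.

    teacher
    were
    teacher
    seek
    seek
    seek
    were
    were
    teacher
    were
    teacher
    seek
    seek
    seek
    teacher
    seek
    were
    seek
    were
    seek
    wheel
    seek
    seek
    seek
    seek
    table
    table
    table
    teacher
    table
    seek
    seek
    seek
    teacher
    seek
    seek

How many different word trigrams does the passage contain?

36 tokens → 34 trigram windows in total.
Repeated trigrams (each contributes count−1 duplicates):
  seek seek seek: 5
  teacher seek seek: 3
  seek seek teacher: 2
  seek teacher seek: 2
  seek were seek: 2
  teacher were teacher: 2
  were teacher seek: 2
11 duplicate windows → 34 − 11 = 23 distinct.

23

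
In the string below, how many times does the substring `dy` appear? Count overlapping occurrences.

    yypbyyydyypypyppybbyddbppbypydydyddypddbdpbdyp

5

Sliding a length-2 window over the 46 characters (45 positions):
  position 8–9: dy
  position 30–31: dy
  position 32–33: dy
  position 35–36: dy
  position 44–45: dy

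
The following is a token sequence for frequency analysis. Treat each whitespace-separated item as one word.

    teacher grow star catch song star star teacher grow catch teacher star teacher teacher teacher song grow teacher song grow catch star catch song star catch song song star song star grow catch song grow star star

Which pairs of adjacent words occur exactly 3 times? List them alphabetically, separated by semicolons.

Bigram counts meeting the condition (exactly 3 times):
  grow catch: 3
  song grow: 3
  star catch: 3

grow catch; song grow; star catch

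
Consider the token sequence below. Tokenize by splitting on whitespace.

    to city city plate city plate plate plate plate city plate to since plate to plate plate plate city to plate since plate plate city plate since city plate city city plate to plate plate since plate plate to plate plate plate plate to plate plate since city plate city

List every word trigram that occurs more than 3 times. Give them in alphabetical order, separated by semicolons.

plate plate plate; plate to plate; to plate plate

Trigram counts meeting the condition (more than 3 times):
  plate plate plate: 5
  plate to plate: 4
  to plate plate: 4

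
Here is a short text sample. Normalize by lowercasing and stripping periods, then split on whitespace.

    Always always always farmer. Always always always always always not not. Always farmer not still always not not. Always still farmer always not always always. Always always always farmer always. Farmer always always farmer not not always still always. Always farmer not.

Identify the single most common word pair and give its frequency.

"always always", 12 times

Bigram frequencies (highest first):
  always always: 12
  always farmer: 6
  farmer always: 4
  not always: 4
  always not: 3
  not not: 3
  … (5 more, each ≤ 3)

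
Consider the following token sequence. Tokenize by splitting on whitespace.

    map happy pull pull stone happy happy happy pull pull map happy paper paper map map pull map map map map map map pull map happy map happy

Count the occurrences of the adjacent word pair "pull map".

3

Scanning the 27 overlapping bigram windows for "pull map":
  position 10–11: pull map
  position 17–18: pull map
  position 24–25: pull map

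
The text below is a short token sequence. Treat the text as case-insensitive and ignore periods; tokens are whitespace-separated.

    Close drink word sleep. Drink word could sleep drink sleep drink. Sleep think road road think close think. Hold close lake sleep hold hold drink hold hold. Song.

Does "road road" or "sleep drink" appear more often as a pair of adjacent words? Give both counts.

"sleep drink" (3 vs 1)

"road road": 1 occurrence
"sleep drink": 3 occurrences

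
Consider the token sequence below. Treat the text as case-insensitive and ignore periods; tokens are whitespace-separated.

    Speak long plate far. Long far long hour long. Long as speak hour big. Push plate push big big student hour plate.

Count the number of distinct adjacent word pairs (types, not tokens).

22 tokens → 21 bigram windows in total.
Repeated bigrams (each contributes count−1 duplicates):
  far long: 2
1 duplicate windows → 21 − 1 = 20 distinct.

20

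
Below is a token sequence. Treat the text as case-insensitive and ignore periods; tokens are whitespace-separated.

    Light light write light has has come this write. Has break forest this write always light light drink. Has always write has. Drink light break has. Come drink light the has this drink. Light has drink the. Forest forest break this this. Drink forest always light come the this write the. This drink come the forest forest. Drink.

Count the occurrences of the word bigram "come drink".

1

Scanning the 57 overlapping bigram windows for "come drink":
  position 27–28: come drink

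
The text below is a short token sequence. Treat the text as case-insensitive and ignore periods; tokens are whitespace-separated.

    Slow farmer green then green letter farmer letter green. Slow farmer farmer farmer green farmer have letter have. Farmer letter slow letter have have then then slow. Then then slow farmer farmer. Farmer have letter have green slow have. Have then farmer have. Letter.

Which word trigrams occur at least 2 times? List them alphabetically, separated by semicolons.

Trigram counts meeting the condition (at least 2 times):
  farmer farmer farmer: 2
  farmer have letter: 3
  have have then: 2
  have letter have: 2
  slow farmer farmer: 2
  then then slow: 2

farmer farmer farmer; farmer have letter; have have then; have letter have; slow farmer farmer; then then slow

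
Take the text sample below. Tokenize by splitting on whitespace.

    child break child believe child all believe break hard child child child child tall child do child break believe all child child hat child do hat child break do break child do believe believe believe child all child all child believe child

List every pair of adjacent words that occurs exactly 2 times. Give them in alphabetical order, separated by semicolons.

believe believe; break child; child believe; hat child

Bigram counts meeting the condition (exactly 2 times):
  believe believe: 2
  break child: 2
  child believe: 2
  hat child: 2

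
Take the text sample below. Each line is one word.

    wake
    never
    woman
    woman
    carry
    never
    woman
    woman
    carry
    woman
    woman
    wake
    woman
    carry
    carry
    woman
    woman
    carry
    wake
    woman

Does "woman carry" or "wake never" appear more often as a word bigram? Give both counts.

"woman carry" (4 vs 1)

"woman carry": 4 occurrences
"wake never": 1 occurrence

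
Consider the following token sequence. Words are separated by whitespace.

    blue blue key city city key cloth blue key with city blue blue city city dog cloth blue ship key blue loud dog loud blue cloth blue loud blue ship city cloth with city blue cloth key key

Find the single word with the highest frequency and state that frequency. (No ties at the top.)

Unigram frequencies (highest first):
  blue: 11
  city: 7
  key: 6
  cloth: 5
  loud: 3
  with: 2
  … (2 more, each ≤ 2)

"blue", 11 times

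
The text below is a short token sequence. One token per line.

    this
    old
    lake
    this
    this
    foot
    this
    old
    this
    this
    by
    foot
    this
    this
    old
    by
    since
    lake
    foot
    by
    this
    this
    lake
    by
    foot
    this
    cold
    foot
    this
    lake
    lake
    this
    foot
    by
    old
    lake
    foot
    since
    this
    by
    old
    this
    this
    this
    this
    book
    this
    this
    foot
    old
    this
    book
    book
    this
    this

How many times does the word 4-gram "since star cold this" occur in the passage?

Scanning the 52 overlapping 4-gram windows for "since star cold this":
  (none found)

0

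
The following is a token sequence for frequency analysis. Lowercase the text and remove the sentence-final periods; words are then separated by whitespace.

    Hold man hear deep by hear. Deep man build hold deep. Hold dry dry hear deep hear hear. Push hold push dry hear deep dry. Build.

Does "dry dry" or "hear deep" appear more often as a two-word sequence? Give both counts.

"dry dry": 1 occurrence
"hear deep": 4 occurrences

"hear deep" (4 vs 1)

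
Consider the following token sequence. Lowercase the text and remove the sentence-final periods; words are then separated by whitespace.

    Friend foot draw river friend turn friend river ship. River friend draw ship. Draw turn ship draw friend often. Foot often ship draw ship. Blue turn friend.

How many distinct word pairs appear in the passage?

21

27 tokens → 26 bigram windows in total.
Repeated bigrams (each contributes count−1 duplicates):
  ship draw: 3
  draw ship: 2
  river friend: 2
  turn friend: 2
5 duplicate windows → 26 − 5 = 21 distinct.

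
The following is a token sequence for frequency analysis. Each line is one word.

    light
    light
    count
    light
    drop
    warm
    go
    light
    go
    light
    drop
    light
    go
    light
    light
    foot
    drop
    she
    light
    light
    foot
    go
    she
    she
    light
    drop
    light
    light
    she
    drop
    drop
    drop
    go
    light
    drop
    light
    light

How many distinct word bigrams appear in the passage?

37 tokens → 36 bigram windows in total.
Repeated bigrams (each contributes count−1 duplicates):
  light light: 5
  go light: 4
  light drop: 4
  drop light: 3
  drop drop: 2
  light foot: 2
  light go: 2
  she light: 2
16 duplicate windows → 36 − 16 = 20 distinct.

20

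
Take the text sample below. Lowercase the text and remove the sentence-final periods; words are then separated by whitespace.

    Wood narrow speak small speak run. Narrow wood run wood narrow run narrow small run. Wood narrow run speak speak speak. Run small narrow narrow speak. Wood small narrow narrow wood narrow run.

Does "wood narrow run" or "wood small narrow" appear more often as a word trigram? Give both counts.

"wood narrow run": 3 occurrences
"wood small narrow": 1 occurrence

"wood narrow run" (3 vs 1)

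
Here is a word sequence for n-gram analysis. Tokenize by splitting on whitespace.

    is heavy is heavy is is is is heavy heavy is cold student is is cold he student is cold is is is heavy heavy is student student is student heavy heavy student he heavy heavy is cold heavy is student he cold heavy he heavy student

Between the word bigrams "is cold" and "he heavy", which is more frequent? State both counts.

"is cold" (4 vs 2)

"is cold": 4 occurrences
"he heavy": 2 occurrences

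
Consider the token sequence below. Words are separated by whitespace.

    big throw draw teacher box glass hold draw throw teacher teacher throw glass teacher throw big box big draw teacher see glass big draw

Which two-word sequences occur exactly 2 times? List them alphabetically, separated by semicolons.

big draw; draw teacher; teacher throw

Bigram counts meeting the condition (exactly 2 times):
  big draw: 2
  draw teacher: 2
  teacher throw: 2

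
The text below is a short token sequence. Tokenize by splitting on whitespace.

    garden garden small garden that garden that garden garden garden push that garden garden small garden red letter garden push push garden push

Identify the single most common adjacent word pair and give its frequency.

Bigram frequencies (highest first):
  garden garden: 4
  that garden: 3
  garden push: 3
  garden small: 2
  small garden: 2
  garden that: 2
  … (6 more, each ≤ 1)

"garden garden", 4 times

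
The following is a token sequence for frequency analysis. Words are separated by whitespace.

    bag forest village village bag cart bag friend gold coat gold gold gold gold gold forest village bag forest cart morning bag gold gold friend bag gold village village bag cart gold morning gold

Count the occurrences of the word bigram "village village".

Scanning the 33 overlapping bigram windows for "village village":
  position 3–4: village village
  position 28–29: village village

2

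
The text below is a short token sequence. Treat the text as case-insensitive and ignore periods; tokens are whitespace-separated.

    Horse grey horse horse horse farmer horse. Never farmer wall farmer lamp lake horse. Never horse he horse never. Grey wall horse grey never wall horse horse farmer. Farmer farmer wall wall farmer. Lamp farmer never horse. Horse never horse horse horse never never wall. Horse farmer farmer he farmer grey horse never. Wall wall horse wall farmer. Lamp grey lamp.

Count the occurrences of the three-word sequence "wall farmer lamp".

3

Scanning the 59 overlapping trigram windows for "wall farmer lamp":
  position 10–12: wall farmer lamp
  position 32–34: wall farmer lamp
  position 57–59: wall farmer lamp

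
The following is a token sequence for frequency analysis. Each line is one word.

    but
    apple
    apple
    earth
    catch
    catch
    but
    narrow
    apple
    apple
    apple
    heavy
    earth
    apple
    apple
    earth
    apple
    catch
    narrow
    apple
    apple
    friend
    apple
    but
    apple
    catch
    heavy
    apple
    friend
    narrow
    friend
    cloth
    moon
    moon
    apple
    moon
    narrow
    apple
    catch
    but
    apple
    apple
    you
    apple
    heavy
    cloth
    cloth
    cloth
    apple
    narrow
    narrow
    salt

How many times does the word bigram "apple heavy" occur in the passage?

Scanning the 51 overlapping bigram windows for "apple heavy":
  position 11–12: apple heavy
  position 44–45: apple heavy

2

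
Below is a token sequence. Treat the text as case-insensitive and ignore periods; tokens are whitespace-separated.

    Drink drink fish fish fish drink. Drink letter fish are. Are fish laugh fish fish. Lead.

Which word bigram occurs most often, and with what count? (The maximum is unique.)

Bigram frequencies (highest first):
  fish fish: 3
  drink drink: 2
  drink fish: 1
  fish drink: 1
  drink letter: 1
  letter fish: 1
  … (6 more, each ≤ 1)

"fish fish", 3 times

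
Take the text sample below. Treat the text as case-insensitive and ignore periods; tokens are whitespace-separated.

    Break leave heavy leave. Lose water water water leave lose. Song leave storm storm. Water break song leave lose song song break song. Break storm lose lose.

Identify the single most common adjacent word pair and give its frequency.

"leave lose", 3 times

Bigram frequencies (highest first):
  leave lose: 3
  water water: 2
  lose song: 2
  song leave: 2
  break song: 2
  song break: 2
  … (13 more, each ≤ 1)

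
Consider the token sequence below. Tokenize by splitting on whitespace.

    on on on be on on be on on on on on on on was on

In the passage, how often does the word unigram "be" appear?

Scanning the 16 tokens for "be":
  position 4: be
  position 7: be

2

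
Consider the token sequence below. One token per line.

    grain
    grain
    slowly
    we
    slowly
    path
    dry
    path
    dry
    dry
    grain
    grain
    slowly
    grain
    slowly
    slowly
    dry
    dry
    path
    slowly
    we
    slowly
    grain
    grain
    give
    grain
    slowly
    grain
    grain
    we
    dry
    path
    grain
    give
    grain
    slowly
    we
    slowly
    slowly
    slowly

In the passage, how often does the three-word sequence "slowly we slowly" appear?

Scanning the 38 overlapping trigram windows for "slowly we slowly":
  position 3–5: slowly we slowly
  position 20–22: slowly we slowly
  position 36–38: slowly we slowly

3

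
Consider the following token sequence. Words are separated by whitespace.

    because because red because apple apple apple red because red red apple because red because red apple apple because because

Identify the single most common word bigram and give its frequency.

Bigram frequencies (highest first):
  because red: 4
  red because: 3
  apple apple: 3
  because because: 2
  red apple: 2
  apple because: 2
  … (3 more, each ≤ 1)

"because red", 4 times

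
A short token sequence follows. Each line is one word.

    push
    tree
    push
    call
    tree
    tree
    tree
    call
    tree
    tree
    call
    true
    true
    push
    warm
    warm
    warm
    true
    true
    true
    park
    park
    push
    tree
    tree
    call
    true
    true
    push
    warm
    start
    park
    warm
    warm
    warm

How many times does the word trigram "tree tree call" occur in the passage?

3

Scanning the 33 overlapping trigram windows for "tree tree call":
  position 6–8: tree tree call
  position 9–11: tree tree call
  position 24–26: tree tree call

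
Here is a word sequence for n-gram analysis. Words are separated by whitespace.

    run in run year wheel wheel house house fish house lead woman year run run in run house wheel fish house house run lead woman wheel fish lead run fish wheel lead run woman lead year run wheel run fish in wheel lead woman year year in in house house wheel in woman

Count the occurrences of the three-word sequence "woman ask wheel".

Scanning the 51 overlapping trigram windows for "woman ask wheel":
  (none found)

0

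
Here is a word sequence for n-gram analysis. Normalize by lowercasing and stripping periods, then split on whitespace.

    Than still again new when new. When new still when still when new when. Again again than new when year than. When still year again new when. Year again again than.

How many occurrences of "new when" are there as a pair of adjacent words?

5

Scanning the 30 overlapping bigram windows for "new when":
  position 4–5: new when
  position 6–7: new when
  position 13–14: new when
  position 18–19: new when
  position 26–27: new when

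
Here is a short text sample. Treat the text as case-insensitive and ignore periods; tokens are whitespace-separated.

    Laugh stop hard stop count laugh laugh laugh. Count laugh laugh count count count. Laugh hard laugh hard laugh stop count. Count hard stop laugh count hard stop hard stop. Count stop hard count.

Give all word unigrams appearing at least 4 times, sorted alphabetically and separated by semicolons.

count; hard; laugh; stop

Unigram counts meeting the condition (at least 4 times):
  count: 10
  hard: 7
  laugh: 10
  stop: 7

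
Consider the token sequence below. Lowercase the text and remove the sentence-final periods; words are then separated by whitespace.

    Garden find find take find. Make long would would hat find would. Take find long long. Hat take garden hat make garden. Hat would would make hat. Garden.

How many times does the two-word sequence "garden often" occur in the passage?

Scanning the 27 overlapping bigram windows for "garden often":
  (none found)

0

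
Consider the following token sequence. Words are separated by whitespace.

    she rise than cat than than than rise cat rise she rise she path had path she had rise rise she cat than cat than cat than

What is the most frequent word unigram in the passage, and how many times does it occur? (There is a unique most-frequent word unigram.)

"than", 7 times

Unigram frequencies (highest first):
  than: 7
  rise: 6
  she: 5
  cat: 5
  path: 2
  had: 2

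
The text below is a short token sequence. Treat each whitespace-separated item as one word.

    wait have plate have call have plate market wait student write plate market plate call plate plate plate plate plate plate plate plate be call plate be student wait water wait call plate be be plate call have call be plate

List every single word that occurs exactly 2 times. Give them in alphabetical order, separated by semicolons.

Unigram counts meeting the condition (exactly 2 times):
  market: 2
  student: 2

market; student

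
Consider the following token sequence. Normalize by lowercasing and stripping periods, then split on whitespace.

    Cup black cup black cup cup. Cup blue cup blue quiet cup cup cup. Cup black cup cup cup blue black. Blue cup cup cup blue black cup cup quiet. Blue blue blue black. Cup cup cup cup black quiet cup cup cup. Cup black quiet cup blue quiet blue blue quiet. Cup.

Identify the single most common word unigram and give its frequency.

"cup", 28 times

Unigram frequencies (highest first):
  cup: 28
  blue: 11
  black: 8
  quiet: 6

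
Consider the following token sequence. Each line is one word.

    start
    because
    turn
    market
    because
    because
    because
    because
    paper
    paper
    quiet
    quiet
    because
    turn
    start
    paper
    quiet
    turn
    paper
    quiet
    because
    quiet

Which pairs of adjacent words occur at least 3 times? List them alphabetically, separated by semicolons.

Bigram counts meeting the condition (at least 3 times):
  because because: 3
  paper quiet: 3

because because; paper quiet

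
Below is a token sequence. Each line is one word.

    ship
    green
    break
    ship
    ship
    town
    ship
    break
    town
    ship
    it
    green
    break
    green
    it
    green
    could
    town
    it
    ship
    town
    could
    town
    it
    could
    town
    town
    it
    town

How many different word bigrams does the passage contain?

29 tokens → 28 bigram windows in total.
Repeated bigrams (each contributes count−1 duplicates):
  could town: 3
  town it: 3
  green break: 2
  it green: 2
  ship town: 2
  town ship: 2
8 duplicate windows → 28 − 8 = 20 distinct.

20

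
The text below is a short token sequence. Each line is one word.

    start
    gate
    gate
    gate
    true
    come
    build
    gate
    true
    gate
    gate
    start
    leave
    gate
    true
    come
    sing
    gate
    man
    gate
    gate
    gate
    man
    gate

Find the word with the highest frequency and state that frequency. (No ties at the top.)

"gate", 12 times

Unigram frequencies (highest first):
  gate: 12
  true: 3
  start: 2
  come: 2
  man: 2
  build: 1
  … (2 more, each ≤ 1)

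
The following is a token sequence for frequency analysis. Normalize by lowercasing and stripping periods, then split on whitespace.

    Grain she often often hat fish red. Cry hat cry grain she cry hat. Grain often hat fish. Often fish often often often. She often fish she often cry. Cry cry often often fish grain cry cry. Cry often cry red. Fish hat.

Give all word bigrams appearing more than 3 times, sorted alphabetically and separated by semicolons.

cry cry; often often

Bigram counts meeting the condition (more than 3 times):
  cry cry: 4
  often often: 4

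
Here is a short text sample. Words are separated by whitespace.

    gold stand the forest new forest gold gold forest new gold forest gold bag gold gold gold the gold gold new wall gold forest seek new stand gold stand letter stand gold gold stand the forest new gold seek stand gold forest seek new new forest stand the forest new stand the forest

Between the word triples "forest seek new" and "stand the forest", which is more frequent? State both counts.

"stand the forest" (4 vs 2)

"forest seek new": 2 occurrences
"stand the forest": 4 occurrences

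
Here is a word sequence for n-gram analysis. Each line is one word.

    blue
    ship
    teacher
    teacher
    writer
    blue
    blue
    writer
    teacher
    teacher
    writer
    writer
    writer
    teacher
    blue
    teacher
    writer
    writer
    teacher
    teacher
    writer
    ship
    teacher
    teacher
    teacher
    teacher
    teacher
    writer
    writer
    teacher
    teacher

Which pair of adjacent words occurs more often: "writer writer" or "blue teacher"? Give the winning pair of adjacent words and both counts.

"writer writer" (4 vs 1)

"writer writer": 4 occurrences
"blue teacher": 1 occurrence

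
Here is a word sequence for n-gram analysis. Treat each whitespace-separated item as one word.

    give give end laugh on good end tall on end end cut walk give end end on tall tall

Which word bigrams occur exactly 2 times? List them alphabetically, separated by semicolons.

end end; give end

Bigram counts meeting the condition (exactly 2 times):
  end end: 2
  give end: 2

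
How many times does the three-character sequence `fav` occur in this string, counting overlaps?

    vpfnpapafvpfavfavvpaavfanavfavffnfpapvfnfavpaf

4

Sliding a length-3 window over the 46 characters (44 positions):
  position 12–14: fav
  position 15–17: fav
  position 28–30: fav
  position 41–43: fav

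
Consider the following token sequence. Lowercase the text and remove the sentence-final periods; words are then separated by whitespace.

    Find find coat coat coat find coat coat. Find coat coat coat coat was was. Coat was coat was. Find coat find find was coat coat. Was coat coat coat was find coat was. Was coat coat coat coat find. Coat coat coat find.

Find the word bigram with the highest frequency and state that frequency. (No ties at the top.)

Bigram frequencies (highest first):
  coat coat: 14
  find coat: 6
  coat was: 6
  coat find: 5
  was coat: 5
  find find: 2
  … (3 more, each ≤ 2)

"coat coat", 14 times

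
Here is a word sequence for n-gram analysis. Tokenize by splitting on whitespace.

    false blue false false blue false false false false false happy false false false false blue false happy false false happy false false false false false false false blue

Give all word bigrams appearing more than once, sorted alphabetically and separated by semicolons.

Bigram counts meeting the condition (more than once):
  blue false: 3
  false blue: 4
  false false: 15
  false happy: 3
  happy false: 3

blue false; false blue; false false; false happy; happy false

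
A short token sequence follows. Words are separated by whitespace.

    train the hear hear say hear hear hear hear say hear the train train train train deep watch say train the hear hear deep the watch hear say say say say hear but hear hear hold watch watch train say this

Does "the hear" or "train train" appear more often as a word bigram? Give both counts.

"train train" (3 vs 2)

"the hear": 2 occurrences
"train train": 3 occurrences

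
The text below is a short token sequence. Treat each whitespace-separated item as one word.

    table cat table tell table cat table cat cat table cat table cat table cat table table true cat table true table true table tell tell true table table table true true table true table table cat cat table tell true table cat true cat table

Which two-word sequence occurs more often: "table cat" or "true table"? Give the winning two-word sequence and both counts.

"table cat": 8 occurrences
"true table": 6 occurrences

"table cat" (8 vs 6)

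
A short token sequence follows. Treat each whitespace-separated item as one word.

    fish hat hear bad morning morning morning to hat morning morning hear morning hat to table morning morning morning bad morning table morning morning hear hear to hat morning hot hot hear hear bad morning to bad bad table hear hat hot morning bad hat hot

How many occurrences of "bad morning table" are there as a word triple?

1

Scanning the 44 overlapping trigram windows for "bad morning table":
  position 20–22: bad morning table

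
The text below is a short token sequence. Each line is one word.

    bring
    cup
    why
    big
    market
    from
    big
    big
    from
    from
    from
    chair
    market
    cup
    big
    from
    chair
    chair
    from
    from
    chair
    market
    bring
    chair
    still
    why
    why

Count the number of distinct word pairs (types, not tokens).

27 tokens → 26 bigram windows in total.
Repeated bigrams (each contributes count−1 duplicates):
  from chair: 3
  from from: 3
  big from: 2
  chair market: 2
6 duplicate windows → 26 − 6 = 20 distinct.

20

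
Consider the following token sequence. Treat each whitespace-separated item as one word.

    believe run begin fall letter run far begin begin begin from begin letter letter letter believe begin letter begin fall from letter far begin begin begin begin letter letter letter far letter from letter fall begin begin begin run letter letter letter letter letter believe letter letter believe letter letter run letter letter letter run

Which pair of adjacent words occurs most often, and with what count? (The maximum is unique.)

Bigram frequencies (highest first):
  letter letter: 12
  begin begin: 7
  letter run: 3
  begin letter: 3
  letter believe: 3
  begin fall: 2
  … (19 more, each ≤ 2)

"letter letter", 12 times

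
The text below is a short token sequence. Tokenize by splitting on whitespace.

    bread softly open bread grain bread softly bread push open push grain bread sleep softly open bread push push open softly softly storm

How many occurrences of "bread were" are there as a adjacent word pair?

Scanning the 22 overlapping bigram windows for "bread were":
  (none found)

0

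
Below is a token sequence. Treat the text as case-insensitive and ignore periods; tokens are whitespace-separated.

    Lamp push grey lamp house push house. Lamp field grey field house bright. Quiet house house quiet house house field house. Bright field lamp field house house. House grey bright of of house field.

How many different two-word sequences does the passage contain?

24

34 tokens → 33 bigram windows in total.
Repeated bigrams (each contributes count−1 duplicates):
  house house: 4
  field house: 3
  house bright: 2
  house field: 2
  lamp field: 2
  quiet house: 2
9 duplicate windows → 33 − 9 = 24 distinct.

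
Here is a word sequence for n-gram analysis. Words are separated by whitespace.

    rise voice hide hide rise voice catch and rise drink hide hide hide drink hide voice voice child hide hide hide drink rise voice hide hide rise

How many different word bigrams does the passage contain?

27 tokens → 26 bigram windows in total.
Repeated bigrams (each contributes count−1 duplicates):
  hide hide: 6
  rise voice: 3
  drink hide: 2
  hide drink: 2
  hide rise: 2
  voice hide: 2
11 duplicate windows → 26 − 11 = 15 distinct.

15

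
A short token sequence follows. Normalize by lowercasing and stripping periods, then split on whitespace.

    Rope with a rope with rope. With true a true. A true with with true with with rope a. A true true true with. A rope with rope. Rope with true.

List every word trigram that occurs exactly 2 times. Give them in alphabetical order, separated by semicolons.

a rope with; rope with rope; rope with true; true a true; true with with; with a rope

Trigram counts meeting the condition (exactly 2 times):
  a rope with: 2
  rope with rope: 2
  rope with true: 2
  true a true: 2
  true with with: 2
  with a rope: 2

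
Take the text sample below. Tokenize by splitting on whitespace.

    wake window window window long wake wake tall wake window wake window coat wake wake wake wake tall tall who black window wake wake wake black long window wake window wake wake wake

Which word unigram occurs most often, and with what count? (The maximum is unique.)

Unigram frequencies (highest first):
  wake: 16
  window: 8
  tall: 3
  long: 2
  black: 2
  coat: 1
  … (1 more, each ≤ 1)

"wake", 16 times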